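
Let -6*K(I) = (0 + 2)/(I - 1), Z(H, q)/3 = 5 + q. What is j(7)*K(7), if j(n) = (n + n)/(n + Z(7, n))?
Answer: -7/387 ≈ -0.018088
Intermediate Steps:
Z(H, q) = 15 + 3*q (Z(H, q) = 3*(5 + q) = 15 + 3*q)
K(I) = -1/(3*(-1 + I)) (K(I) = -(0 + 2)/(6*(I - 1)) = -1/(3*(-1 + I)))
j(n) = 2*n/(15 + 4*n) (j(n) = (n + n)/(n + (15 + 3*n)) = (2*n)/(15 + 4*n) = 2*n/(15 + 4*n))
j(7)*K(7) = (2*7/(15 + 4*7))*(-1/(-3 + 3*7)) = (2*7/(15 + 28))*(-1/(-3 + 21)) = (2*7/43)*(-1/18) = (2*7*(1/43))*(-1*1/18) = (14/43)*(-1/18) = -7/387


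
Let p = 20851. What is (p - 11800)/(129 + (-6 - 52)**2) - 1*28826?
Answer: -14382881/499 ≈ -28823.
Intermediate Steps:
(p - 11800)/(129 + (-6 - 52)**2) - 1*28826 = (20851 - 11800)/(129 + (-6 - 52)**2) - 1*28826 = 9051/(129 + (-58)**2) - 28826 = 9051/(129 + 3364) - 28826 = 9051/3493 - 28826 = 9051*(1/3493) - 28826 = 1293/499 - 28826 = -14382881/499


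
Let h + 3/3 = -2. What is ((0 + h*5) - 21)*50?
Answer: -1800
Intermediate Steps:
h = -3 (h = -1 - 2 = -3)
((0 + h*5) - 21)*50 = ((0 - 3*5) - 21)*50 = ((0 - 15) - 21)*50 = (-15 - 21)*50 = -36*50 = -1800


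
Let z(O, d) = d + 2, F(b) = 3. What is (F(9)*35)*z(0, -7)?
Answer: -525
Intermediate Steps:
z(O, d) = 2 + d
(F(9)*35)*z(0, -7) = (3*35)*(2 - 7) = 105*(-5) = -525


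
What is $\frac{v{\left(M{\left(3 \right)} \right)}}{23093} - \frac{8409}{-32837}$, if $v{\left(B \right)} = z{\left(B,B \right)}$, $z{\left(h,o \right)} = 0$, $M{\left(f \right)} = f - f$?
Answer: $\frac{8409}{32837} \approx 0.25608$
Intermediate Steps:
$M{\left(f \right)} = 0$
$v{\left(B \right)} = 0$
$\frac{v{\left(M{\left(3 \right)} \right)}}{23093} - \frac{8409}{-32837} = \frac{0}{23093} - \frac{8409}{-32837} = 0 \cdot \frac{1}{23093} - - \frac{8409}{32837} = 0 + \frac{8409}{32837} = \frac{8409}{32837}$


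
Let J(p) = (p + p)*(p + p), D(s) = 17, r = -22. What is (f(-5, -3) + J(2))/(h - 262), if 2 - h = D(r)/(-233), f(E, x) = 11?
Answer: -6291/60563 ≈ -0.10388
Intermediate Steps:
J(p) = 4*p² (J(p) = (2*p)*(2*p) = 4*p²)
h = 483/233 (h = 2 - 17/(-233) = 2 - 17*(-1)/233 = 2 - 1*(-17/233) = 2 + 17/233 = 483/233 ≈ 2.0730)
(f(-5, -3) + J(2))/(h - 262) = (11 + 4*2²)/(483/233 - 262) = (11 + 4*4)/(-60563/233) = (11 + 16)*(-233/60563) = 27*(-233/60563) = -6291/60563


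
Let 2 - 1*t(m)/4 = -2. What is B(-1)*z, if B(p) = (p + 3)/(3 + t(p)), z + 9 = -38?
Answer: -94/19 ≈ -4.9474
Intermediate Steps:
z = -47 (z = -9 - 38 = -47)
t(m) = 16 (t(m) = 8 - 4*(-2) = 8 + 8 = 16)
B(p) = 3/19 + p/19 (B(p) = (p + 3)/(3 + 16) = (3 + p)/19 = (3 + p)*(1/19) = 3/19 + p/19)
B(-1)*z = (3/19 + (1/19)*(-1))*(-47) = (3/19 - 1/19)*(-47) = (2/19)*(-47) = -94/19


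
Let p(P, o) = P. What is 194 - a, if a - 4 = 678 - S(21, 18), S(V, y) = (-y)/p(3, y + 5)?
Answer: -494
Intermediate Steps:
S(V, y) = -y/3
a = 688 (a = 4 + (678 - (-1)*18/3) = 4 + (678 - 1*(-6)) = 4 + (678 + 6) = 4 + 684 = 688)
194 - a = 194 - 1*688 = 194 - 688 = -494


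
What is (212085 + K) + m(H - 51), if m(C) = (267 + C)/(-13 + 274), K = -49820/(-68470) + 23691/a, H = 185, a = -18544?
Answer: 7028396072138039/33139370448 ≈ 2.1209e+5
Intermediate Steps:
K = -69826069/126970768 (K = -49820/(-68470) + 23691/(-18544) = -49820*(-1/68470) + 23691*(-1/18544) = 4982/6847 - 23691/18544 = -69826069/126970768 ≈ -0.54994)
m(C) = 89/87 + C/261 (m(C) = (267 + C)/261 = (267 + C)*(1/261) = 89/87 + C/261)
(212085 + K) + m(H - 51) = (212085 - 69826069/126970768) + (89/87 + (185 - 51)/261) = 26928525505211/126970768 + (89/87 + (1/261)*134) = 26928525505211/126970768 + (89/87 + 134/261) = 26928525505211/126970768 + 401/261 = 7028396072138039/33139370448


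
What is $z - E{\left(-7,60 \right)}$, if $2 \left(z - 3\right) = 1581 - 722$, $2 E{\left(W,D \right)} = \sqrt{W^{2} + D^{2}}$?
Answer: $\frac{865}{2} - \frac{\sqrt{3649}}{2} \approx 402.3$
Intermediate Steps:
$E{\left(W,D \right)} = \frac{\sqrt{D^{2} + W^{2}}}{2}$ ($E{\left(W,D \right)} = \frac{\sqrt{W^{2} + D^{2}}}{2} = \frac{\sqrt{D^{2} + W^{2}}}{2}$)
$z = \frac{865}{2}$ ($z = 3 + \frac{1581 - 722}{2} = 3 + \frac{1}{2} \cdot 859 = 3 + \frac{859}{2} = \frac{865}{2} \approx 432.5$)
$z - E{\left(-7,60 \right)} = \frac{865}{2} - \frac{\sqrt{60^{2} + \left(-7\right)^{2}}}{2} = \frac{865}{2} - \frac{\sqrt{3600 + 49}}{2} = \frac{865}{2} - \frac{\sqrt{3649}}{2}$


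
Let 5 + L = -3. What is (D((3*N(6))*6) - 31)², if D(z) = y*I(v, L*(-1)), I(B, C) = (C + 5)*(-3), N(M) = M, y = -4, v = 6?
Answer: 15625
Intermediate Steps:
L = -8 (L = -5 - 3 = -8)
I(B, C) = -15 - 3*C (I(B, C) = (5 + C)*(-3) = -15 - 3*C)
D(z) = 156 (D(z) = -4*(-15 - (-24)*(-1)) = -4*(-15 - 3*8) = -4*(-15 - 24) = -4*(-39) = 156)
(D((3*N(6))*6) - 31)² = (156 - 31)² = 125² = 15625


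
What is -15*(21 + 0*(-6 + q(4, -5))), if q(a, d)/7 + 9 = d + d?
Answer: -315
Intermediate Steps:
q(a, d) = -63 + 14*d (q(a, d) = -63 + 7*(d + d) = -63 + 7*(2*d) = -63 + 14*d)
-15*(21 + 0*(-6 + q(4, -5))) = -15*(21 + 0*(-6 + (-63 + 14*(-5)))) = -15*(21 + 0*(-6 + (-63 - 70))) = -15*(21 + 0*(-6 - 133)) = -15*(21 + 0*(-139)) = -15*(21 + 0) = -15*21 = -315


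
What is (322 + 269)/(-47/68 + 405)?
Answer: 40188/27493 ≈ 1.4618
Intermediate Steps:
(322 + 269)/(-47/68 + 405) = 591/(-47*1/68 + 405) = 591/(-47/68 + 405) = 591/(27493/68) = 591*(68/27493) = 40188/27493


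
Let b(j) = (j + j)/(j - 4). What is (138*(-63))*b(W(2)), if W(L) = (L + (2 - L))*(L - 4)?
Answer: -8694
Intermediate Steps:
W(L) = -8 + 2*L (W(L) = 2*(-4 + L) = -8 + 2*L)
b(j) = 2*j/(-4 + j) (b(j) = (2*j)/(-4 + j) = 2*j/(-4 + j))
(138*(-63))*b(W(2)) = (138*(-63))*(2*(-8 + 2*2)/(-4 + (-8 + 2*2))) = -17388*(-8 + 4)/(-4 + (-8 + 4)) = -17388*(-4)/(-4 - 4) = -17388*(-4)/(-8) = -17388*(-4)*(-1)/8 = -8694*1 = -8694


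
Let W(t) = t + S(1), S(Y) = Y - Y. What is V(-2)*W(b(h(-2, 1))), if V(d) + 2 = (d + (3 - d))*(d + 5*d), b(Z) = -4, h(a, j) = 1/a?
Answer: 152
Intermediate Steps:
S(Y) = 0
V(d) = -2 + 18*d (V(d) = -2 + (d + (3 - d))*(d + 5*d) = -2 + 3*(6*d) = -2 + 18*d)
W(t) = t (W(t) = t + 0 = t)
V(-2)*W(b(h(-2, 1))) = (-2 + 18*(-2))*(-4) = (-2 - 36)*(-4) = -38*(-4) = 152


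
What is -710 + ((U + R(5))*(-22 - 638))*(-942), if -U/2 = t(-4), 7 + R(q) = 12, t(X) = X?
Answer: 8081650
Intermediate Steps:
R(q) = 5 (R(q) = -7 + 12 = 5)
U = 8 (U = -2*(-4) = 8)
-710 + ((U + R(5))*(-22 - 638))*(-942) = -710 + ((8 + 5)*(-22 - 638))*(-942) = -710 + (13*(-660))*(-942) = -710 - 8580*(-942) = -710 + 8082360 = 8081650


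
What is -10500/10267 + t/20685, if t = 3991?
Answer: -176216903/212372895 ≈ -0.82975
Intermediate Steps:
-10500/10267 + t/20685 = -10500/10267 + 3991/20685 = -176216903/212372895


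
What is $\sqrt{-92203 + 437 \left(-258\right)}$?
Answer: $i \sqrt{204949} \approx 452.71 i$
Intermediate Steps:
$\sqrt{-92203 + 437 \left(-258\right)} = \sqrt{-92203 - 112746} = \sqrt{-204949} = i \sqrt{204949}$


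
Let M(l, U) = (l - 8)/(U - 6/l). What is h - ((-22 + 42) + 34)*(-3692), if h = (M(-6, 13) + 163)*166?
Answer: 226260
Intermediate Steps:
M(l, U) = (-8 + l)/(U - 6/l)
h = 26892 (h = (-6*(-8 - 6)/(-6 + 13*(-6)) + 163)*166 = (-6*(-14)/(-6 - 78) + 163)*166 = (-6*(-14)/(-84) + 163)*166 = (-6*(-1/84)*(-14) + 163)*166 = (-1 + 163)*166 = 162*166 = 26892)
h - ((-22 + 42) + 34)*(-3692) = 26892 - ((-22 + 42) + 34)*(-3692) = 26892 - (20 + 34)*(-3692) = 26892 - 54*(-3692) = 26892 - 1*(-199368) = 26892 + 199368 = 226260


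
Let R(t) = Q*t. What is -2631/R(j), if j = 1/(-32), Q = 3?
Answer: 28064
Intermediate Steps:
j = -1/32 ≈ -0.031250
R(t) = 3*t
-2631/R(j) = -2631/(3*(-1/32)) = -2631/(-3/32) = -2631*(-32/3) = 28064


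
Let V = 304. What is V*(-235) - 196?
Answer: -71636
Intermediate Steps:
V*(-235) - 196 = 304*(-235) - 196 = -71440 - 196 = -71636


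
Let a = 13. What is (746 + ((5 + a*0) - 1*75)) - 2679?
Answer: -2003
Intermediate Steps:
(746 + ((5 + a*0) - 1*75)) - 2679 = (746 + ((5 + 13*0) - 1*75)) - 2679 = (746 + ((5 + 0) - 75)) - 2679 = (746 + (5 - 75)) - 2679 = (746 - 70) - 2679 = 676 - 2679 = -2003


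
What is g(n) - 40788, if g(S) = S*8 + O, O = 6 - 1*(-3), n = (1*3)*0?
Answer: -40779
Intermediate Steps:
n = 0 (n = 3*0 = 0)
O = 9 (O = 6 + 3 = 9)
g(S) = 9 + 8*S (g(S) = S*8 + 9 = 8*S + 9 = 9 + 8*S)
g(n) - 40788 = (9 + 8*0) - 40788 = (9 + 0) - 40788 = 9 - 40788 = -40779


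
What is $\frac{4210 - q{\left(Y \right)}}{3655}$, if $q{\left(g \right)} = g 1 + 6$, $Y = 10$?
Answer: $\frac{4194}{3655} \approx 1.1475$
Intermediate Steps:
$q{\left(g \right)} = 6 + g$ ($q{\left(g \right)} = g + 6 = 6 + g$)
$\frac{4210 - q{\left(Y \right)}}{3655} = \frac{4210 - \left(6 + 10\right)}{3655} = \left(4210 - 16\right) \frac{1}{3655} = 4194 \cdot \frac{1}{3655} = \frac{4194}{3655}$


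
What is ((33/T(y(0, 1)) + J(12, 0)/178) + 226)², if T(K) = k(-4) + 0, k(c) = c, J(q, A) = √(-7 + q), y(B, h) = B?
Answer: 6009195381/126736 + 871*√5/356 ≈ 47421.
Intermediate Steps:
T(K) = -4 (T(K) = -4 + 0 = -4)
((33/T(y(0, 1)) + J(12, 0)/178) + 226)² = ((33/(-4) + √(-7 + 12)/178) + 226)² = ((33*(-¼) + √5*(1/178)) + 226)² = ((-33/4 + √5/178) + 226)² = (871/4 + √5/178)²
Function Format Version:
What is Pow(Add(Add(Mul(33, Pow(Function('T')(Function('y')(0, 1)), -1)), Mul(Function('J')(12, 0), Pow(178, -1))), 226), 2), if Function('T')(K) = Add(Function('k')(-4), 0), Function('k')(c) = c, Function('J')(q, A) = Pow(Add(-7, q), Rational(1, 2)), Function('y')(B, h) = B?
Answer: Add(Rational(6009195381, 126736), Mul(Rational(871, 356), Pow(5, Rational(1, 2)))) ≈ 47421.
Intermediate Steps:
Function('T')(K) = -4 (Function('T')(K) = Add(-4, 0) = -4)
Pow(Add(Add(Mul(33, Pow(Function('T')(Function('y')(0, 1)), -1)), Mul(Function('J')(12, 0), Pow(178, -1))), 226), 2) = Pow(Add(Add(Mul(33, Pow(-4, -1)), Mul(Pow(Add(-7, 12), Rational(1, 2)), Pow(178, -1))), 226), 2) = Pow(Add(Add(Mul(33, Rational(-1, 4)), Mul(Pow(5, Rational(1, 2)), Rational(1, 178))), 226), 2) = Pow(Add(Add(Rational(-33, 4), Mul(Rational(1, 178), Pow(5, Rational(1, 2)))), 226), 2) = Pow(Add(Rational(871, 4), Mul(Rational(1, 178), Pow(5, Rational(1, 2)))), 2)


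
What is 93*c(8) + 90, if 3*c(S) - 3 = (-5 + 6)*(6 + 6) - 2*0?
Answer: 555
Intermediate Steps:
c(S) = 5 (c(S) = 1 + ((-5 + 6)*(6 + 6) - 2*0)/3 = 1 + (1*12 + 0)/3 = 1 + (12 + 0)/3 = 1 + (⅓)*12 = 1 + 4 = 5)
93*c(8) + 90 = 93*5 + 90 = 465 + 90 = 555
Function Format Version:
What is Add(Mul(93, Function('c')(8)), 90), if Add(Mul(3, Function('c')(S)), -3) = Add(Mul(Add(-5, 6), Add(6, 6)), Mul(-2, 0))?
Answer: 555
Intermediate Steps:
Function('c')(S) = 5 (Function('c')(S) = Add(1, Mul(Rational(1, 3), Add(Mul(Add(-5, 6), Add(6, 6)), Mul(-2, 0)))) = Add(1, Mul(Rational(1, 3), Add(Mul(1, 12), 0))) = Add(1, Mul(Rational(1, 3), Add(12, 0))) = Add(1, Mul(Rational(1, 3), 12)) = Add(1, 4) = 5)
Add(Mul(93, Function('c')(8)), 90) = Add(Mul(93, 5), 90) = Add(465, 90) = 555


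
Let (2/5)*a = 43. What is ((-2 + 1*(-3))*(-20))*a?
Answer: 10750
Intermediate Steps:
a = 215/2 (a = (5/2)*43 = 215/2 ≈ 107.50)
((-2 + 1*(-3))*(-20))*a = ((-2 + 1*(-3))*(-20))*(215/2) = ((-2 - 3)*(-20))*(215/2) = -5*(-20)*(215/2) = 100*(215/2) = 10750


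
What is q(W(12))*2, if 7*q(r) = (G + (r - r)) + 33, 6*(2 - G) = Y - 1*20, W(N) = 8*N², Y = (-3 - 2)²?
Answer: 205/21 ≈ 9.7619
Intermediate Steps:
Y = 25 (Y = (-5)² = 25)
G = 7/6 (G = 2 - (25 - 1*20)/6 = 2 - (25 - 20)/6 = 2 - ⅙*5 = 2 - ⅚ = 7/6 ≈ 1.1667)
q(r) = 205/42 (q(r) = ((7/6 + (r - r)) + 33)/7 = ((7/6 + 0) + 33)/7 = (7/6 + 33)/7 = (⅐)*(205/6) = 205/42)
q(W(12))*2 = (205/42)*2 = 205/21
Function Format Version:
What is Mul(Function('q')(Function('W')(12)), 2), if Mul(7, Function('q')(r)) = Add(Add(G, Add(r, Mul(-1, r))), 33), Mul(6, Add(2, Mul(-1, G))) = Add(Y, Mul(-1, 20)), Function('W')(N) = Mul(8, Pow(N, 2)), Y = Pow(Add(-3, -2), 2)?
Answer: Rational(205, 21) ≈ 9.7619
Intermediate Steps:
Y = 25 (Y = Pow(-5, 2) = 25)
G = Rational(7, 6) (G = Add(2, Mul(Rational(-1, 6), Add(25, Mul(-1, 20)))) = Add(2, Mul(Rational(-1, 6), Add(25, -20))) = Add(2, Mul(Rational(-1, 6), 5)) = Add(2, Rational(-5, 6)) = Rational(7, 6) ≈ 1.1667)
Function('q')(r) = Rational(205, 42) (Function('q')(r) = Mul(Rational(1, 7), Add(Add(Rational(7, 6), Add(r, Mul(-1, r))), 33)) = Mul(Rational(1, 7), Add(Add(Rational(7, 6), 0), 33)) = Mul(Rational(1, 7), Add(Rational(7, 6), 33)) = Mul(Rational(1, 7), Rational(205, 6)) = Rational(205, 42))
Mul(Function('q')(Function('W')(12)), 2) = Mul(Rational(205, 42), 2) = Rational(205, 21)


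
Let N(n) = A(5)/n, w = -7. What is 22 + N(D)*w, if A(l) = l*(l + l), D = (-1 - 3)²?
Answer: ⅛ ≈ 0.12500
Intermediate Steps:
D = 16 (D = (-4)² = 16)
A(l) = 2*l² (A(l) = l*(2*l) = 2*l²)
N(n) = 50/n (N(n) = (2*5²)/n = (2*25)/n = 50/n)
22 + N(D)*w = 22 + (50/16)*(-7) = 22 + (50*(1/16))*(-7) = 22 + (25/8)*(-7) = 22 - 175/8 = ⅛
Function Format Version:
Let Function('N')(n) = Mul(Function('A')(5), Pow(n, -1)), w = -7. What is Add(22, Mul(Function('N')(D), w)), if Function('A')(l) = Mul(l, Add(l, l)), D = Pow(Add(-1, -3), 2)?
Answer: Rational(1, 8) ≈ 0.12500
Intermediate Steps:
D = 16 (D = Pow(-4, 2) = 16)
Function('A')(l) = Mul(2, Pow(l, 2)) (Function('A')(l) = Mul(l, Mul(2, l)) = Mul(2, Pow(l, 2)))
Function('N')(n) = Mul(50, Pow(n, -1)) (Function('N')(n) = Mul(Mul(2, Pow(5, 2)), Pow(n, -1)) = Mul(Mul(2, 25), Pow(n, -1)) = Mul(50, Pow(n, -1)))
Add(22, Mul(Function('N')(D), w)) = Add(22, Mul(Mul(50, Pow(16, -1)), -7)) = Add(22, Mul(Mul(50, Rational(1, 16)), -7)) = Add(22, Mul(Rational(25, 8), -7)) = Add(22, Rational(-175, 8)) = Rational(1, 8)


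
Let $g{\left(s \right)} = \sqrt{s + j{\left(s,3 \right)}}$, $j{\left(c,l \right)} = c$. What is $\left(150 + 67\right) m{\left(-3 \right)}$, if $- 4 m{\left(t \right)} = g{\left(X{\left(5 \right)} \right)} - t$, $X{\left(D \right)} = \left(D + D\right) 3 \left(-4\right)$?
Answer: $- \frac{651}{4} - 217 i \sqrt{15} \approx -162.75 - 840.44 i$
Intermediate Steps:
$X{\left(D \right)} = - 24 D$ ($X{\left(D \right)} = 2 D \left(-12\right) = - 24 D$)
$g{\left(s \right)} = \sqrt{2} \sqrt{s}$ ($g{\left(s \right)} = \sqrt{s + s} = \sqrt{2 s} = \sqrt{2} \sqrt{s}$)
$m{\left(t \right)} = \frac{t}{4} - i \sqrt{15}$ ($m{\left(t \right)} = - \frac{\sqrt{2} \sqrt{\left(-24\right) 5} - t}{4} = - \frac{\sqrt{2} \sqrt{-120} - t}{4} = - \frac{\sqrt{2} \cdot 2 i \sqrt{30} - t}{4} = - \frac{4 i \sqrt{15} - t}{4} = - \frac{- t + 4 i \sqrt{15}}{4} = \frac{t}{4} - i \sqrt{15}$)
$\left(150 + 67\right) m{\left(-3 \right)} = \left(150 + 67\right) \left(\frac{1}{4} \left(-3\right) - i \sqrt{15}\right) = 217 \left(- \frac{3}{4} - i \sqrt{15}\right) = - \frac{651}{4} - 217 i \sqrt{15}$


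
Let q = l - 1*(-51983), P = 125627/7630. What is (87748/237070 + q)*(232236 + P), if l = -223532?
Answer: -36034518853396996187/904422050 ≈ -3.9843e+10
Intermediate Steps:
P = 125627/7630 (P = 125627*(1/7630) = 125627/7630 ≈ 16.465)
q = -171549 (q = -223532 - 1*(-51983) = -223532 + 51983 = -171549)
(87748/237070 + q)*(232236 + P) = (87748/237070 - 171549)*(232236 + 125627/7630) = (87748*(1/237070) - 171549)*(1772086307/7630) = (43874/118535 - 171549)*(1772086307/7630) = -20334516841/118535*1772086307/7630 = -36034518853396996187/904422050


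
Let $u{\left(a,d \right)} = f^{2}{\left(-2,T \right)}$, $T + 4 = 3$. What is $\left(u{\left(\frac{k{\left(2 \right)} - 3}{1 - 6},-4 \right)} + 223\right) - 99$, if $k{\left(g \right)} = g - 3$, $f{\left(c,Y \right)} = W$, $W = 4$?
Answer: $140$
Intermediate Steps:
$T = -1$ ($T = -4 + 3 = -1$)
$f{\left(c,Y \right)} = 4$
$k{\left(g \right)} = -3 + g$
$u{\left(a,d \right)} = 16$ ($u{\left(a,d \right)} = 4^{2} = 16$)
$\left(u{\left(\frac{k{\left(2 \right)} - 3}{1 - 6},-4 \right)} + 223\right) - 99 = \left(16 + 223\right) - 99 = 239 - 99 = 140$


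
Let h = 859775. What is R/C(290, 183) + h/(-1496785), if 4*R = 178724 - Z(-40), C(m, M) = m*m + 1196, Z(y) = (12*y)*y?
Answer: -2728417163/25533954672 ≈ -0.10685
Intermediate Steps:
Z(y) = 12*y²
C(m, M) = 1196 + m² (C(m, M) = m² + 1196 = 1196 + m²)
R = 39881 (R = (178724 - 12*(-40)²)/4 = (178724 - 12*1600)/4 = (178724 - 1*19200)/4 = (178724 - 19200)/4 = (¼)*159524 = 39881)
R/C(290, 183) + h/(-1496785) = 39881/(1196 + 290²) + 859775/(-1496785) = 39881/(1196 + 84100) + 859775*(-1/1496785) = 39881/85296 - 171955/299357 = -2728417163/25533954672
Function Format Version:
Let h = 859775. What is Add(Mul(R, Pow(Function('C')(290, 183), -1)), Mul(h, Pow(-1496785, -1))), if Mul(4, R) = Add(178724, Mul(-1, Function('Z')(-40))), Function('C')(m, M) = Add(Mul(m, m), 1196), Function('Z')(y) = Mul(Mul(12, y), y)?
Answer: Rational(-2728417163, 25533954672) ≈ -0.10685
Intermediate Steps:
Function('Z')(y) = Mul(12, Pow(y, 2))
Function('C')(m, M) = Add(1196, Pow(m, 2)) (Function('C')(m, M) = Add(Pow(m, 2), 1196) = Add(1196, Pow(m, 2)))
R = 39881 (R = Mul(Rational(1, 4), Add(178724, Mul(-1, Mul(12, Pow(-40, 2))))) = Mul(Rational(1, 4), Add(178724, Mul(-1, Mul(12, 1600)))) = Mul(Rational(1, 4), Add(178724, Mul(-1, 19200))) = Mul(Rational(1, 4), Add(178724, -19200)) = Mul(Rational(1, 4), 159524) = 39881)
Add(Mul(R, Pow(Function('C')(290, 183), -1)), Mul(h, Pow(-1496785, -1))) = Add(Mul(39881, Pow(Add(1196, Pow(290, 2)), -1)), Mul(859775, Pow(-1496785, -1))) = Add(Mul(39881, Pow(Add(1196, 84100), -1)), Mul(859775, Rational(-1, 1496785))) = Add(Mul(39881, Pow(85296, -1)), Rational(-171955, 299357)) = Add(Mul(39881, Rational(1, 85296)), Rational(-171955, 299357)) = Add(Rational(39881, 85296), Rational(-171955, 299357)) = Rational(-2728417163, 25533954672)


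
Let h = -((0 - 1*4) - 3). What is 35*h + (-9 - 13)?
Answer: 223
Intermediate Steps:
h = 7 (h = -((0 - 4) - 3) = -(-4 - 3) = -1*(-7) = 7)
35*h + (-9 - 13) = 35*7 + (-9 - 13) = 245 - 22 = 223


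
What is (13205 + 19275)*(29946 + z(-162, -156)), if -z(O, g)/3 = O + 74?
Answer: 981220800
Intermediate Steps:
z(O, g) = -222 - 3*O (z(O, g) = -3*(O + 74) = -3*(74 + O) = -222 - 3*O)
(13205 + 19275)*(29946 + z(-162, -156)) = (13205 + 19275)*(29946 + (-222 - 3*(-162))) = 32480*(29946 + (-222 + 486)) = 32480*(29946 + 264) = 32480*30210 = 981220800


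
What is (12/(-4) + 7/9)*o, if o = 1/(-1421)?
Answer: 20/12789 ≈ 0.0015638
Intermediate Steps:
o = -1/1421 ≈ -0.00070373
(12/(-4) + 7/9)*o = (12/(-4) + 7/9)*(-1/1421) = (12*(-1/4) + 7*(1/9))*(-1/1421) = (-3 + 7/9)*(-1/1421) = -20/9*(-1/1421) = 20/12789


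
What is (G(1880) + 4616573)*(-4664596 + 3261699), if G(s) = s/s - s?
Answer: -6473940368518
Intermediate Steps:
G(s) = 1 - s
(G(1880) + 4616573)*(-4664596 + 3261699) = ((1 - 1*1880) + 4616573)*(-4664596 + 3261699) = ((1 - 1880) + 4616573)*(-1402897) = (-1879 + 4616573)*(-1402897) = 4614694*(-1402897) = -6473940368518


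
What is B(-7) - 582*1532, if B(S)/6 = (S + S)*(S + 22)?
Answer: -892884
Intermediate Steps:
B(S) = 12*S*(22 + S) (B(S) = 6*((S + S)*(S + 22)) = 6*((2*S)*(22 + S)) = 6*(2*S*(22 + S)) = 12*S*(22 + S))
B(-7) - 582*1532 = 12*(-7)*(22 - 7) - 582*1532 = 12*(-7)*15 - 891624 = -1260 - 891624 = -892884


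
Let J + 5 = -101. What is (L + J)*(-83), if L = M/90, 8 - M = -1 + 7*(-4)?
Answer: 788749/90 ≈ 8763.9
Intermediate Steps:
J = -106 (J = -5 - 101 = -106)
M = 37 (M = 8 - (-1 + 7*(-4)) = 8 - (-1 - 28) = 8 - 1*(-29) = 8 + 29 = 37)
L = 37/90 ≈ 0.41111
(L + J)*(-83) = (37/90 - 106)*(-83) = -9503/90*(-83) = 788749/90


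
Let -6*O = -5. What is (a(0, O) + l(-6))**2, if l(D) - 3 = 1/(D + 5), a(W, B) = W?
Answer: 4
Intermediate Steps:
O = 5/6 (O = -1/6*(-5) = 5/6 ≈ 0.83333)
l(D) = 3 + 1/(5 + D) (l(D) = 3 + 1/(D + 5) = 3 + 1/(5 + D))
(a(0, O) + l(-6))**2 = (0 + (16 + 3*(-6))/(5 - 6))**2 = (0 + (16 - 18)/(-1))**2 = (0 - 1*(-2))**2 = (0 + 2)**2 = 2**2 = 4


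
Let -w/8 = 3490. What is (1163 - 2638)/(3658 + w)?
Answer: 1475/24262 ≈ 0.060795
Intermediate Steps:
w = -27920 (w = -8*3490 = -27920)
(1163 - 2638)/(3658 + w) = (1163 - 2638)/(3658 - 27920) = -1475/(-24262) = -1475*(-1/24262) = 1475/24262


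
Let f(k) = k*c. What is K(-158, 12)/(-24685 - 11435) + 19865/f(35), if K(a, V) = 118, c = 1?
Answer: 10250281/18060 ≈ 567.57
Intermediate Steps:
f(k) = k (f(k) = k*1 = k)
K(-158, 12)/(-24685 - 11435) + 19865/f(35) = 118/(-24685 - 11435) + 19865/35 = 118/(-36120) + 19865*(1/35) = 118*(-1/36120) + 3973/7 = -59/18060 + 3973/7 = 10250281/18060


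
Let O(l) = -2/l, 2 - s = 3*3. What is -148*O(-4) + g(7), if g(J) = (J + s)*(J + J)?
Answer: -74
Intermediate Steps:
s = -7 (s = 2 - 3*3 = 2 - 1*9 = 2 - 9 = -7)
g(J) = 2*J*(-7 + J) (g(J) = (J - 7)*(J + J) = (-7 + J)*(2*J) = 2*J*(-7 + J))
-148*O(-4) + g(7) = -(-296)/(-4) + 2*7*(-7 + 7) = -(-296)*(-1)/4 + 2*7*0 = -148*½ + 0 = -74 + 0 = -74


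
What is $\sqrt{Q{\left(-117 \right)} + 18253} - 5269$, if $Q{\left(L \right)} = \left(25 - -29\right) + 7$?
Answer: $-5269 + \sqrt{18314} \approx -5133.7$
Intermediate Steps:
$Q{\left(L \right)} = 61$ ($Q{\left(L \right)} = \left(25 + 29\right) + 7 = 54 + 7 = 61$)
$\sqrt{Q{\left(-117 \right)} + 18253} - 5269 = \sqrt{61 + 18253} - 5269 = \sqrt{18314} - 5269 = -5269 + \sqrt{18314}$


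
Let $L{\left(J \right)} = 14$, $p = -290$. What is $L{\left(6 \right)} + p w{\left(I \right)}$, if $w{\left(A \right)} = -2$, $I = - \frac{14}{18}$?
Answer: $594$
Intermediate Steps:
$I = - \frac{7}{9}$ ($I = \left(-14\right) \frac{1}{18} = - \frac{7}{9} \approx -0.77778$)
$L{\left(6 \right)} + p w{\left(I \right)} = 14 - -580 = 14 + 580 = 594$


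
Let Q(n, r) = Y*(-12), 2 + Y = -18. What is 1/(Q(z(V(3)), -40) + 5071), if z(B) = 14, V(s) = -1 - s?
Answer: 1/5311 ≈ 0.00018829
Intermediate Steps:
Y = -20 (Y = -2 - 18 = -20)
Q(n, r) = 240 (Q(n, r) = -20*(-12) = 240)
1/(Q(z(V(3)), -40) + 5071) = 1/(240 + 5071) = 1/5311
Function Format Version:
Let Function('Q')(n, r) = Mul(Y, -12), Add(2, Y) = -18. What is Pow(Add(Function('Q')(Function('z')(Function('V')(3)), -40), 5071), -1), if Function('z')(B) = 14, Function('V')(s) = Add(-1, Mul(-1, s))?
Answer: Rational(1, 5311) ≈ 0.00018829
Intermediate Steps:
Y = -20 (Y = Add(-2, -18) = -20)
Function('Q')(n, r) = 240 (Function('Q')(n, r) = Mul(-20, -12) = 240)
Pow(Add(Function('Q')(Function('z')(Function('V')(3)), -40), 5071), -1) = Pow(Add(240, 5071), -1) = Pow(5311, -1) = Rational(1, 5311)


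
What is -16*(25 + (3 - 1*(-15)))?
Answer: -688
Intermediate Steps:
-16*(25 + (3 - 1*(-15))) = -16*(25 + (3 + 15)) = -16*(25 + 18) = -16*43 = -688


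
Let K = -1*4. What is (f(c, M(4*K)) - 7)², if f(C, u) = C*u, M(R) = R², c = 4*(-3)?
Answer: 9480241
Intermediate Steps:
K = -4
c = -12
(f(c, M(4*K)) - 7)² = (-12*(4*(-4))² - 7)² = (-12*(-16)² - 7)² = (-12*256 - 7)² = (-3072 - 7)² = (-3079)² = 9480241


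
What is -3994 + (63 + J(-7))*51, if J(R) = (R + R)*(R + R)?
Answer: 9215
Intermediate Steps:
J(R) = 4*R**2 (J(R) = (2*R)*(2*R) = 4*R**2)
-3994 + (63 + J(-7))*51 = -3994 + (63 + 4*(-7)**2)*51 = -3994 + (63 + 4*49)*51 = -3994 + (63 + 196)*51 = -3994 + 259*51 = -3994 + 13209 = 9215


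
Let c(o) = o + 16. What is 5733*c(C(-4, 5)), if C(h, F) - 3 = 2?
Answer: 120393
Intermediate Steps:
C(h, F) = 5 (C(h, F) = 3 + 2 = 5)
c(o) = 16 + o
5733*c(C(-4, 5)) = 5733*(16 + 5) = 5733*21 = 120393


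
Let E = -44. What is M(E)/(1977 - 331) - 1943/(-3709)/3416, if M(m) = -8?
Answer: -49080687/10427363912 ≈ -0.0047069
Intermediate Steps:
M(E)/(1977 - 331) - 1943/(-3709)/3416 = -8/(1977 - 331) - 1943/(-3709)/3416 = -8/1646 - 1943*(-1/3709)*(1/3416) = -8*1/1646 + (1943/3709)*(1/3416) = -4/823 + 1943/12669944 = -49080687/10427363912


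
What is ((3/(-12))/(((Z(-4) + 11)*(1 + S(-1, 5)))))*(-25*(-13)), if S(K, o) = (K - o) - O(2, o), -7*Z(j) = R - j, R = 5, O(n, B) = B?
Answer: 455/544 ≈ 0.83640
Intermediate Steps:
Z(j) = -5/7 + j/7 (Z(j) = -(5 - j)/7 = -5/7 + j/7)
S(K, o) = K - 2*o (S(K, o) = (K - o) - o = K - 2*o)
((3/(-12))/(((Z(-4) + 11)*(1 + S(-1, 5)))))*(-25*(-13)) = ((3/(-12))/((((-5/7 + (⅐)*(-4)) + 11)*(1 + (-1 - 2*5)))))*(-25*(-13)) = ((3*(-1/12))/((((-5/7 - 4/7) + 11)*(1 + (-1 - 10)))))*325 = -1/((1 - 11)*(-9/7 + 11))/4*325 = -1/(4*((68/7)*(-10)))*325 = -1/(4*(-680/7))*325 = -¼*(-7/680)*325 = (7/2720)*325 = 455/544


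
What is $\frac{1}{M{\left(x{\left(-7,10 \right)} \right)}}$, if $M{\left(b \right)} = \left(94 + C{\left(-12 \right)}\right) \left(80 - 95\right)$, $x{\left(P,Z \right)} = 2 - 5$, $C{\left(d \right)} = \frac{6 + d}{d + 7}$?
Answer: $- \frac{1}{1428} \approx -0.00070028$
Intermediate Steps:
$C{\left(d \right)} = \frac{6 + d}{7 + d}$
$x{\left(P,Z \right)} = -3$ ($x{\left(P,Z \right)} = 2 - 5 = -3$)
$M{\left(b \right)} = -1428$ ($M{\left(b \right)} = \left(94 + \frac{6 - 12}{7 - 12}\right) \left(80 - 95\right) = \left(94 + \frac{1}{-5} \left(-6\right)\right) \left(-15\right) = \left(94 - - \frac{6}{5}\right) \left(-15\right) = \left(94 + \frac{6}{5}\right) \left(-15\right) = \frac{476}{5} \left(-15\right) = -1428$)
$\frac{1}{M{\left(x{\left(-7,10 \right)} \right)}} = \frac{1}{-1428} = - \frac{1}{1428}$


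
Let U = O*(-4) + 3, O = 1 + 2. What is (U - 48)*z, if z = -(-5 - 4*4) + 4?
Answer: -1425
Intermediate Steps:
O = 3
z = 25 (z = -(-5 - 16) + 4 = -1*(-21) + 4 = 21 + 4 = 25)
U = -9 (U = 3*(-4) + 3 = -12 + 3 = -9)
(U - 48)*z = (-9 - 48)*25 = -57*25 = -1425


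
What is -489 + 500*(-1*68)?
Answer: -34489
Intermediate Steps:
-489 + 500*(-1*68) = -489 + 500*(-68) = -489 - 34000 = -34489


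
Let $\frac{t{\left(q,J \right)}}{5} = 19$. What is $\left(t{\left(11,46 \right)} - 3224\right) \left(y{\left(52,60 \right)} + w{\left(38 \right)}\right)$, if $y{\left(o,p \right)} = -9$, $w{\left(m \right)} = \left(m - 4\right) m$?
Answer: $-4014507$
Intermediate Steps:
$w{\left(m \right)} = m \left(-4 + m\right)$ ($w{\left(m \right)} = \left(-4 + m\right) m = m \left(-4 + m\right)$)
$t{\left(q,J \right)} = 95$ ($t{\left(q,J \right)} = 5 \cdot 19 = 95$)
$\left(t{\left(11,46 \right)} - 3224\right) \left(y{\left(52,60 \right)} + w{\left(38 \right)}\right) = \left(95 - 3224\right) \left(-9 + 38 \left(-4 + 38\right)\right) = - 3129 \left(-9 + 38 \cdot 34\right) = - 3129 \left(-9 + 1292\right) = \left(-3129\right) 1283 = -4014507$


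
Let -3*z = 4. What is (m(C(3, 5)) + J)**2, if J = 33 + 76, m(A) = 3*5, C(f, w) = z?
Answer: 15376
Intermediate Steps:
z = -4/3 (z = -1/3*4 = -4/3 ≈ -1.3333)
C(f, w) = -4/3
m(A) = 15
J = 109
(m(C(3, 5)) + J)**2 = (15 + 109)**2 = 124**2 = 15376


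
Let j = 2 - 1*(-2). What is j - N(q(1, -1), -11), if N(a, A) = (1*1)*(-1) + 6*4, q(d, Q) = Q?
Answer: -19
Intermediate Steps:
N(a, A) = 23 (N(a, A) = 1*(-1) + 24 = -1 + 24 = 23)
j = 4 (j = 2 + 2 = 4)
j - N(q(1, -1), -11) = 4 - 1*23 = 4 - 23 = -19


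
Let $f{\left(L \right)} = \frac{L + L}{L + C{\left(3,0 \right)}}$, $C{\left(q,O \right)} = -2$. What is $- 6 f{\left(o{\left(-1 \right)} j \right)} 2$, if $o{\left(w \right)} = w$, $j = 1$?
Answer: $-8$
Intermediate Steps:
$f{\left(L \right)} = \frac{2 L}{-2 + L}$ ($f{\left(L \right)} = \frac{L + L}{L - 2} = \frac{2 L}{-2 + L}$)
$- 6 f{\left(o{\left(-1 \right)} j \right)} 2 = - 6 \frac{2 \left(\left(-1\right) 1\right)}{-2 - 1} \cdot 2 = - 6 \cdot 2 \left(-1\right) \frac{1}{-2 - 1} \cdot 2 = - 6 \cdot 2 \left(-1\right) \frac{1}{-3} \cdot 2 = - 6 \cdot 2 \left(-1\right) \left(- \frac{1}{3}\right) 2 = \left(-6\right) \frac{2}{3} \cdot 2 = \left(-4\right) 2 = -8$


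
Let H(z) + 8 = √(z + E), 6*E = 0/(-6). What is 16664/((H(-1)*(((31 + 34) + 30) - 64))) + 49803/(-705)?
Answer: -12955867/94705 - 16664*I/2015 ≈ -136.8 - 8.27*I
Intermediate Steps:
E = 0 (E = (0/(-6))/6 = (0*(-⅙))/6 = (⅙)*0 = 0)
H(z) = -8 + √z (H(z) = -8 + √(z + 0) = -8 + √z)
16664/((H(-1)*(((31 + 34) + 30) - 64))) + 49803/(-705) = 16664/(((-8 + √(-1))*(((31 + 34) + 30) - 64))) + 49803/(-705) = 16664/(((-8 + I)*((65 + 30) - 64))) + 49803*(-1/705) = 16664/(((-8 + I)*(95 - 64))) - 16601/235 = 16664/(((-8 + I)*31)) - 16601/235 = 16664/(-248 + 31*I) - 16601/235 = 16664*((-248 - 31*I)/62465) - 16601/235 = 16664*(-248 - 31*I)/62465 - 16601/235 = -16601/235 + 16664*(-248 - 31*I)/62465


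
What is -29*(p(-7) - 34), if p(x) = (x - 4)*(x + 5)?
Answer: 348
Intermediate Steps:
p(x) = (-4 + x)*(5 + x)
-29*(p(-7) - 34) = -29*((-20 - 7 + (-7)²) - 34) = -29*((-20 - 7 + 49) - 34) = -29*(22 - 34) = -29*(-12) = 348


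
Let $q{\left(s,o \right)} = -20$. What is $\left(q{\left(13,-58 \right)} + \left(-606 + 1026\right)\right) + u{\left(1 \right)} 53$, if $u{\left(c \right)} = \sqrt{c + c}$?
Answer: $400 + 53 \sqrt{2} \approx 474.95$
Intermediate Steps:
$u{\left(c \right)} = \sqrt{2} \sqrt{c}$ ($u{\left(c \right)} = \sqrt{2 c} = \sqrt{2} \sqrt{c}$)
$\left(q{\left(13,-58 \right)} + \left(-606 + 1026\right)\right) + u{\left(1 \right)} 53 = \left(-20 + \left(-606 + 1026\right)\right) + \sqrt{2} \sqrt{1} \cdot 53 = \left(-20 + 420\right) + \sqrt{2} \cdot 1 \cdot 53 = 400 + \sqrt{2} \cdot 53 = 400 + 53 \sqrt{2}$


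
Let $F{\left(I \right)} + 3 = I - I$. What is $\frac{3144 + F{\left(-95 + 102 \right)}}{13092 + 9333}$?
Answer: $\frac{1047}{7475} \approx 0.14007$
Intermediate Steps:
$F{\left(I \right)} = -3$ ($F{\left(I \right)} = -3 + \left(I - I\right) = -3 + 0 = -3$)
$\frac{3144 + F{\left(-95 + 102 \right)}}{13092 + 9333} = \frac{3144 - 3}{13092 + 9333} = \frac{3141}{22425} = 3141 \cdot \frac{1}{22425} = \frac{1047}{7475}$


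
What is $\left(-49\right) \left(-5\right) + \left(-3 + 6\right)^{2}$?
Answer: $254$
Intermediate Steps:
$\left(-49\right) \left(-5\right) + \left(-3 + 6\right)^{2} = 245 + 3^{2} = 245 + 9 = 254$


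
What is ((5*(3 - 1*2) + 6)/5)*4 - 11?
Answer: -11/5 ≈ -2.2000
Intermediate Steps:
((5*(3 - 1*2) + 6)/5)*4 - 11 = ((5*(3 - 2) + 6)*(⅕))*4 - 11 = ((5*1 + 6)*(⅕))*4 - 11 = ((5 + 6)*(⅕))*4 - 11 = (11*(⅕))*4 - 11 = (11/5)*4 - 11 = 44/5 - 11 = -11/5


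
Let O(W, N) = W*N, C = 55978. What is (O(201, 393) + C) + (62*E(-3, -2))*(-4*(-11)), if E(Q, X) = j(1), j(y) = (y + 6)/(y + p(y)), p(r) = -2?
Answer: 115875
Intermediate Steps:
j(y) = (6 + y)/(-2 + y) (j(y) = (y + 6)/(y - 2) = (6 + y)/(-2 + y))
O(W, N) = N*W
E(Q, X) = -7 (E(Q, X) = (6 + 1)/(-2 + 1) = 7/(-1) = -1*7 = -7)
(O(201, 393) + C) + (62*E(-3, -2))*(-4*(-11)) = (393*201 + 55978) + (62*(-7))*(-4*(-11)) = (78993 + 55978) - 434*44 = 134971 - 19096 = 115875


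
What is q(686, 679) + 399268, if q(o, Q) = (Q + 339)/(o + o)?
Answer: 273898357/686 ≈ 3.9927e+5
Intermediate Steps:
q(o, Q) = (339 + Q)/(2*o) (q(o, Q) = (339 + Q)/((2*o)) = (339 + Q)*(1/(2*o)) = (339 + Q)/(2*o))
q(686, 679) + 399268 = (½)*(339 + 679)/686 + 399268 = (½)*(1/686)*1018 + 399268 = 509/686 + 399268 = 273898357/686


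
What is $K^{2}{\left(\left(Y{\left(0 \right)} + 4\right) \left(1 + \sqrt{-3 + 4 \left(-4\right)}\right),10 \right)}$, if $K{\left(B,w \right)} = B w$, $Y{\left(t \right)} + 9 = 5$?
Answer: $0$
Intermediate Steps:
$Y{\left(t \right)} = -4$ ($Y{\left(t \right)} = -9 + 5 = -4$)
$K^{2}{\left(\left(Y{\left(0 \right)} + 4\right) \left(1 + \sqrt{-3 + 4 \left(-4\right)}\right),10 \right)} = \left(\left(-4 + 4\right) \left(1 + \sqrt{-3 + 4 \left(-4\right)}\right) 10\right)^{2} = \left(0 \left(1 + \sqrt{-3 - 16}\right) 10\right)^{2} = \left(0 \left(1 + \sqrt{-19}\right) 10\right)^{2} = \left(0 \left(1 + i \sqrt{19}\right) 10\right)^{2} = \left(0 \cdot 10\right)^{2} = 0^{2} = 0$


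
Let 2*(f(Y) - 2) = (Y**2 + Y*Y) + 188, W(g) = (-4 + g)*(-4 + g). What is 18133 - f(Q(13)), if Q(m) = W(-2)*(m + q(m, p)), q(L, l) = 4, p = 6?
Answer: -356507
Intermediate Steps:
W(g) = (-4 + g)**2
Q(m) = 144 + 36*m (Q(m) = (-4 - 2)**2*(m + 4) = (-6)**2*(4 + m) = 36*(4 + m) = 144 + 36*m)
f(Y) = 96 + Y**2 (f(Y) = 2 + ((Y**2 + Y*Y) + 188)/2 = 2 + ((Y**2 + Y**2) + 188)/2 = 2 + (2*Y**2 + 188)/2 = 2 + (188 + 2*Y**2)/2 = 2 + (94 + Y**2) = 96 + Y**2)
18133 - f(Q(13)) = 18133 - (96 + (144 + 36*13)**2) = 18133 - (96 + (144 + 468)**2) = 18133 - (96 + 612**2) = 18133 - (96 + 374544) = 18133 - 1*374640 = 18133 - 374640 = -356507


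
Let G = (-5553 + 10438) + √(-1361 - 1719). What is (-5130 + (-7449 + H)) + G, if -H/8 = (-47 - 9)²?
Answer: -32782 + 2*I*√770 ≈ -32782.0 + 55.498*I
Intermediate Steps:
H = -25088 (H = -8*(-47 - 9)² = -8*(-56)² = -8*3136 = -25088)
G = 4885 + 2*I*√770 (G = 4885 + √(-3080) = 4885 + 2*I*√770 ≈ 4885.0 + 55.498*I)
(-5130 + (-7449 + H)) + G = (-5130 + (-7449 - 25088)) + (4885 + 2*I*√770) = (-5130 - 32537) + (4885 + 2*I*√770) = -37667 + (4885 + 2*I*√770) = -32782 + 2*I*√770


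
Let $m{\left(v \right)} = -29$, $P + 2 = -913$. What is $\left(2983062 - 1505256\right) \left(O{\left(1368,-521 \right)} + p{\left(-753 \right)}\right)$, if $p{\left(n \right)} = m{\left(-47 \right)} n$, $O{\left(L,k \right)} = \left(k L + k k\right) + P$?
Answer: $-621217919190$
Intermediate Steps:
$P = -915$ ($P = -2 - 913 = -915$)
$O{\left(L,k \right)} = -915 + k^{2} + L k$ ($O{\left(L,k \right)} = \left(k L + k k\right) - 915 = \left(L k + k^{2}\right) - 915 = \left(k^{2} + L k\right) - 915 = -915 + k^{2} + L k$)
$p{\left(n \right)} = - 29 n$
$\left(2983062 - 1505256\right) \left(O{\left(1368,-521 \right)} + p{\left(-753 \right)}\right) = \left(2983062 - 1505256\right) \left(\left(-915 + \left(-521\right)^{2} + 1368 \left(-521\right)\right) - -21837\right) = 1477806 \left(\left(-915 + 271441 - 712728\right) + 21837\right) = 1477806 \left(-442202 + 21837\right) = 1477806 \left(-420365\right) = -621217919190$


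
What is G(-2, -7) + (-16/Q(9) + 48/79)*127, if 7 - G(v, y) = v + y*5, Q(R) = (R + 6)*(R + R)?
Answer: 1211956/10665 ≈ 113.64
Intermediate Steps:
Q(R) = 2*R*(6 + R) (Q(R) = (6 + R)*(2*R) = 2*R*(6 + R))
G(v, y) = 7 - v - 5*y (G(v, y) = 7 - (v + y*5) = 7 - (v + 5*y) = 7 + (-v - 5*y) = 7 - v - 5*y)
G(-2, -7) + (-16/Q(9) + 48/79)*127 = (7 - 1*(-2) - 5*(-7)) + (-16*1/(18*(6 + 9)) + 48/79)*127 = (7 + 2 + 35) + (-16/(2*9*15) + 48*(1/79))*127 = 44 + (-16/270 + 48/79)*127 = 44 + (-16*1/270 + 48/79)*127 = 44 + (-8/135 + 48/79)*127 = 44 + (5848/10665)*127 = 44 + 742696/10665 = 1211956/10665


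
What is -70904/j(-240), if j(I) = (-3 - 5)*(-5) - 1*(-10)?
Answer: -35452/25 ≈ -1418.1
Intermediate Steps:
j(I) = 50 (j(I) = -8*(-5) + 10 = 40 + 10 = 50)
-70904/j(-240) = -70904/50 = -70904*1/50 = -35452/25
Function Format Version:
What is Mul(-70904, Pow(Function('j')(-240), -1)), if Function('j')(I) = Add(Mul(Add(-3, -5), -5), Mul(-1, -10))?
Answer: Rational(-35452, 25) ≈ -1418.1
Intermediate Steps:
Function('j')(I) = 50 (Function('j')(I) = Add(Mul(-8, -5), 10) = Add(40, 10) = 50)
Mul(-70904, Pow(Function('j')(-240), -1)) = Mul(-70904, Pow(50, -1)) = Mul(-70904, Rational(1, 50)) = Rational(-35452, 25)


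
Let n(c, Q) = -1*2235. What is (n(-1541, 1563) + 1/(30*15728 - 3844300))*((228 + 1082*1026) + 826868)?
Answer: -3650438877451007/843115 ≈ -4.3297e+9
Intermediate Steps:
n(c, Q) = -2235
(n(-1541, 1563) + 1/(30*15728 - 3844300))*((228 + 1082*1026) + 826868) = (-2235 + 1/(30*15728 - 3844300))*((228 + 1082*1026) + 826868) = (-2235 + 1/(471840 - 3844300))*((228 + 1110132) + 826868) = (-2235 + 1/(-3372460))*(1110360 + 826868) = (-2235 - 1/3372460)*1937228 = -7537448101/3372460*1937228 = -3650438877451007/843115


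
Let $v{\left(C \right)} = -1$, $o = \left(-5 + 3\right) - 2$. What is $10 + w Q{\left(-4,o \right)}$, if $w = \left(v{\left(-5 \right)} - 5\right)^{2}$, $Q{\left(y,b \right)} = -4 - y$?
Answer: $10$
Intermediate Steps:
$o = -4$ ($o = -2 - 2 = -4$)
$w = 36$ ($w = \left(-1 - 5\right)^{2} = \left(-6\right)^{2} = 36$)
$10 + w Q{\left(-4,o \right)} = 10 + 36 \left(-4 - -4\right) = 10 + 36 \left(-4 + 4\right) = 10 + 36 \cdot 0 = 10 + 0 = 10$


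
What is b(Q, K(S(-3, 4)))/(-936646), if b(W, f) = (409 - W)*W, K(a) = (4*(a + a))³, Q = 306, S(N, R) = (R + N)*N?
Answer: -15759/468323 ≈ -0.033650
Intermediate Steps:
S(N, R) = N*(N + R) (S(N, R) = (N + R)*N = N*(N + R))
K(a) = 512*a³ (K(a) = (4*(2*a))³ = (8*a)³ = 512*a³)
b(W, f) = W*(409 - W)
b(Q, K(S(-3, 4)))/(-936646) = (306*(409 - 1*306))/(-936646) = (306*(409 - 306))*(-1/936646) = (306*103)*(-1/936646) = 31518*(-1/936646) = -15759/468323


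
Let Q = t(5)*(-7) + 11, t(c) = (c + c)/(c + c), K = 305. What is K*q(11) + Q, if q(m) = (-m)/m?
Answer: -301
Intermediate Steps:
t(c) = 1 (t(c) = (2*c)/((2*c)) = (2*c)*(1/(2*c)) = 1)
Q = 4 (Q = 1*(-7) + 11 = -7 + 11 = 4)
q(m) = -1
K*q(11) + Q = 305*(-1) + 4 = -305 + 4 = -301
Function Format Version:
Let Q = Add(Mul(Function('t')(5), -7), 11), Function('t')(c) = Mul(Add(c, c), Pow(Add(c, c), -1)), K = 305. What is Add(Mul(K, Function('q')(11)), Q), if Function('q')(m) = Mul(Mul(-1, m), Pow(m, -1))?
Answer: -301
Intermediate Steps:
Function('t')(c) = 1 (Function('t')(c) = Mul(Mul(2, c), Pow(Mul(2, c), -1)) = Mul(Mul(2, c), Mul(Rational(1, 2), Pow(c, -1))) = 1)
Q = 4 (Q = Add(Mul(1, -7), 11) = Add(-7, 11) = 4)
Function('q')(m) = -1
Add(Mul(K, Function('q')(11)), Q) = Add(Mul(305, -1), 4) = Add(-305, 4) = -301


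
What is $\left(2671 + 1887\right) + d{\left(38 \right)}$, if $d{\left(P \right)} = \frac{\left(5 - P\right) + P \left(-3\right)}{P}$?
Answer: $\frac{173057}{38} \approx 4554.1$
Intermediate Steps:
$d{\left(P \right)} = \frac{5 - 4 P}{P}$ ($d{\left(P \right)} = \frac{\left(5 - P\right) - 3 P}{P} = \frac{5 - 4 P}{P}$)
$\left(2671 + 1887\right) + d{\left(38 \right)} = \left(2671 + 1887\right) - \left(4 - \frac{5}{38}\right) = 4558 + \left(-4 + 5 \cdot \frac{1}{38}\right) = 4558 + \left(-4 + \frac{5}{38}\right) = 4558 - \frac{147}{38} = \frac{173057}{38}$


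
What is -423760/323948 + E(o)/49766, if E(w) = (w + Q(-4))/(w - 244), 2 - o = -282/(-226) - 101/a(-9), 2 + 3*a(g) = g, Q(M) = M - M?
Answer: -221825264179099/169577024492629 ≈ -1.3081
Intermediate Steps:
Q(M) = 0
a(g) = -2/3 + g/3
o = -33304/1243 (o = 2 - (-282/(-226) - 101/(-2/3 + (1/3)*(-9))) = 2 - (-282*(-1/226) - 101/(-2/3 - 3)) = 2 - (141/113 - 101/(-11/3)) = 2 - (141/113 - 101*(-3/11)) = 2 - (141/113 + 303/11) = 2 - 1*35790/1243 = 2 - 35790/1243 = -33304/1243 ≈ -26.793)
E(w) = w/(-244 + w) (E(w) = (w + 0)/(w - 244) = w/(-244 + w))
-423760/323948 + E(o)/49766 = -423760/323948 - 33304/(1243*(-244 - 33304/1243))/49766 = -423760*1/323948 - 33304/(1243*(-336596/1243))*(1/49766) = -105940/80987 - 33304/1243*(-1243/336596)*(1/49766) = -105940/80987 + (8326/84149)*(1/49766) = -105940/80987 + 4163/2093879567 = -221825264179099/169577024492629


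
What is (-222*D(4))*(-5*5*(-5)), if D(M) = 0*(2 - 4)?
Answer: 0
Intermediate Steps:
D(M) = 0 (D(M) = 0*(-2) = 0)
(-222*D(4))*(-5*5*(-5)) = (-222*0)*(-5*5*(-5)) = (-37*0)*(-25*(-5)) = 0*125 = 0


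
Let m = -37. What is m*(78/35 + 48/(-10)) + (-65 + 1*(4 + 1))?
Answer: 246/7 ≈ 35.143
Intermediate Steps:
m*(78/35 + 48/(-10)) + (-65 + 1*(4 + 1)) = -37*(78/35 + 48/(-10)) + (-65 + 1*(4 + 1)) = -37*(78*(1/35) + 48*(-⅒)) + (-65 + 1*5) = -37*(78/35 - 24/5) + (-65 + 5) = -37*(-18/7) - 60 = 666/7 - 60 = 246/7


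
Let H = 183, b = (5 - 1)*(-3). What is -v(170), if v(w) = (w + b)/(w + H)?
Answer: -158/353 ≈ -0.44759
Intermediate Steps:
b = -12 (b = 4*(-3) = -12)
v(w) = (-12 + w)/(183 + w) (v(w) = (w - 12)/(w + 183) = (-12 + w)/(183 + w))
-v(170) = -(-12 + 170)/(183 + 170) = -158/353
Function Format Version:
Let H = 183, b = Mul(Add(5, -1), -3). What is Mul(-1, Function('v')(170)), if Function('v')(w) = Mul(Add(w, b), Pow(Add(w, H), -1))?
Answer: Rational(-158, 353) ≈ -0.44759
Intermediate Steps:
b = -12 (b = Mul(4, -3) = -12)
Function('v')(w) = Mul(Pow(Add(183, w), -1), Add(-12, w)) (Function('v')(w) = Mul(Add(w, -12), Pow(Add(w, 183), -1)) = Mul(Add(-12, w), Pow(Add(183, w), -1)) = Mul(Pow(Add(183, w), -1), Add(-12, w)))
Mul(-1, Function('v')(170)) = Mul(-1, Mul(Pow(Add(183, 170), -1), Add(-12, 170))) = Mul(-1, Mul(Pow(353, -1), 158)) = Mul(-1, Mul(Rational(1, 353), 158)) = Mul(-1, Rational(158, 353)) = Rational(-158, 353)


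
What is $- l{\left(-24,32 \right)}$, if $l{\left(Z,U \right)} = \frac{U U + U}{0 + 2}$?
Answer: $-528$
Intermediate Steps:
$l{\left(Z,U \right)} = \frac{U}{2} + \frac{U^{2}}{2}$ ($l{\left(Z,U \right)} = \frac{U^{2} + U}{2} = \left(U + U^{2}\right) \frac{1}{2} = \frac{U}{2} + \frac{U^{2}}{2}$)
$- l{\left(-24,32 \right)} = - \frac{32 \left(1 + 32\right)}{2} = - \frac{32 \cdot 33}{2} = \left(-1\right) 528 = -528$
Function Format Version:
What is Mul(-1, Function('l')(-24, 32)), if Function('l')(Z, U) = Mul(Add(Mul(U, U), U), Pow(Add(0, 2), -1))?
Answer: -528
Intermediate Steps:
Function('l')(Z, U) = Add(Mul(Rational(1, 2), U), Mul(Rational(1, 2), Pow(U, 2))) (Function('l')(Z, U) = Mul(Add(Pow(U, 2), U), Pow(2, -1)) = Mul(Add(U, Pow(U, 2)), Rational(1, 2)) = Add(Mul(Rational(1, 2), U), Mul(Rational(1, 2), Pow(U, 2))))
Mul(-1, Function('l')(-24, 32)) = Mul(-1, Mul(Rational(1, 2), 32, Add(1, 32))) = Mul(-1, Mul(Rational(1, 2), 32, 33)) = Mul(-1, 528) = -528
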